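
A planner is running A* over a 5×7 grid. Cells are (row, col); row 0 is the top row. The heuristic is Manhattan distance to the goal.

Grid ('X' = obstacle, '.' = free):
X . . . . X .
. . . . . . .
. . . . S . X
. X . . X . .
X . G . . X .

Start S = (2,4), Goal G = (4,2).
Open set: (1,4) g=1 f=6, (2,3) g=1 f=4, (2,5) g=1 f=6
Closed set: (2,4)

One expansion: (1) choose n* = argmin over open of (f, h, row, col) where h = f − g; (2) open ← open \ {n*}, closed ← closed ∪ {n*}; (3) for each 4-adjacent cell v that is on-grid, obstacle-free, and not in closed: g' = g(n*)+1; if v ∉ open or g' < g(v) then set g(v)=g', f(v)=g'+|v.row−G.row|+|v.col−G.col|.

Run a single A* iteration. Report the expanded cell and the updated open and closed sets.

step 1: expand (2,3) (f=4, h=3) → closed; open now [(1,3) g=2 f=6, (1,4) g=1 f=6, (2,2) g=2 f=4, (2,5) g=1 f=6, (3,3) g=2 f=4]

expanded=(2,3); open=[(1,3) g=2 f=6, (1,4) g=1 f=6, (2,2) g=2 f=4, (2,5) g=1 f=6, (3,3) g=2 f=4]; closed=[(2,3), (2,4)]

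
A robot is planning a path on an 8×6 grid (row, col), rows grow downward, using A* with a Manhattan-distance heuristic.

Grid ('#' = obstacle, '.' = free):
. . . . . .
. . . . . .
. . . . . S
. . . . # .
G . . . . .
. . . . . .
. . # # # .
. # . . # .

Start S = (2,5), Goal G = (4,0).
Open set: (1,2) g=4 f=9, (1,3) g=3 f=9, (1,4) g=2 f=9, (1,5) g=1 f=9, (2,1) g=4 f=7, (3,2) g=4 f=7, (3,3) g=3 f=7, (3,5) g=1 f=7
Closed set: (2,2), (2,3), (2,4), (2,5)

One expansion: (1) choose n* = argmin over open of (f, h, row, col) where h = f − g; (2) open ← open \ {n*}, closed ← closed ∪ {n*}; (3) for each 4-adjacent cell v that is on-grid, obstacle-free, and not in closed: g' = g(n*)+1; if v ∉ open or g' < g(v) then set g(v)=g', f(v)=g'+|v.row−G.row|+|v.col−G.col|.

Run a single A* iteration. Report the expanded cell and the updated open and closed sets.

step 1: expand (2,1) (f=7, h=3) → closed; open now [(1,1) g=5 f=9, (1,2) g=4 f=9, (1,3) g=3 f=9, (1,4) g=2 f=9, (1,5) g=1 f=9, (2,0) g=5 f=7, (3,1) g=5 f=7, (3,2) g=4 f=7, (3,3) g=3 f=7, (3,5) g=1 f=7]

expanded=(2,1); open=[(1,1) g=5 f=9, (1,2) g=4 f=9, (1,3) g=3 f=9, (1,4) g=2 f=9, (1,5) g=1 f=9, (2,0) g=5 f=7, (3,1) g=5 f=7, (3,2) g=4 f=7, (3,3) g=3 f=7, (3,5) g=1 f=7]; closed=[(2,1), (2,2), (2,3), (2,4), (2,5)]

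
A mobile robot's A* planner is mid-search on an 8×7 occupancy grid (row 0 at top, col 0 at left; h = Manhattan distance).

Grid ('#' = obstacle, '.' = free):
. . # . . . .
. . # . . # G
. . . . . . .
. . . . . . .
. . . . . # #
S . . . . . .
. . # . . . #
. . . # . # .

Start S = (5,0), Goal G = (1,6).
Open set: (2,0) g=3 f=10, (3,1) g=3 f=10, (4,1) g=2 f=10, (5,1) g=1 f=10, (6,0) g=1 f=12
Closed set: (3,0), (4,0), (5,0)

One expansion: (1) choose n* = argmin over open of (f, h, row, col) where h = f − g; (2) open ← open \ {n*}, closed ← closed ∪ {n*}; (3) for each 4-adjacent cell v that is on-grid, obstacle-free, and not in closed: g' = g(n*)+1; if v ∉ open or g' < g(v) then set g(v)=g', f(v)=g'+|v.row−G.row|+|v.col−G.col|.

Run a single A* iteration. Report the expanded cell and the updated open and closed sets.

expanded=(2,0); open=[(1,0) g=4 f=10, (2,1) g=4 f=10, (3,1) g=3 f=10, (4,1) g=2 f=10, (5,1) g=1 f=10, (6,0) g=1 f=12]; closed=[(2,0), (3,0), (4,0), (5,0)]

step 1: expand (2,0) (f=10, h=7) → closed; open now [(1,0) g=4 f=10, (2,1) g=4 f=10, (3,1) g=3 f=10, (4,1) g=2 f=10, (5,1) g=1 f=10, (6,0) g=1 f=12]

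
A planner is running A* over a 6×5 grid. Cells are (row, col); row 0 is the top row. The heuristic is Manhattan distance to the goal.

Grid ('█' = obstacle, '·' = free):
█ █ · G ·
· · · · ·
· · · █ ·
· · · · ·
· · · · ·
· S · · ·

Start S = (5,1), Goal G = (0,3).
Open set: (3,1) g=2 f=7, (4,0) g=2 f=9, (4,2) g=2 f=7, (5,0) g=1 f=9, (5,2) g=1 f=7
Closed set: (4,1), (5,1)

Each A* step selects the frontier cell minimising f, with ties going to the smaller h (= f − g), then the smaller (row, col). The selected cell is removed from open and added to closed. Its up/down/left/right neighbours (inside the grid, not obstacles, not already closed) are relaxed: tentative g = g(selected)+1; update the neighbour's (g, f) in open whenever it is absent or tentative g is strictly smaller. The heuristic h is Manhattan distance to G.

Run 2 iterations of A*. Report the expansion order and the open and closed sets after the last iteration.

step 1: expand (3,1) (f=7, h=5) → closed; open now [(2,1) g=3 f=7, (3,0) g=3 f=9, (3,2) g=3 f=7, (4,0) g=2 f=9, (4,2) g=2 f=7, (5,0) g=1 f=9, (5,2) g=1 f=7]
step 2: expand (2,1) (f=7, h=4) → closed; open now [(1,1) g=4 f=7, (2,0) g=4 f=9, (2,2) g=4 f=7, (3,0) g=3 f=9, (3,2) g=3 f=7, (4,0) g=2 f=9, (4,2) g=2 f=7, (5,0) g=1 f=9, (5,2) g=1 f=7]

order=[(3,1) → (2,1)]; open=[(1,1) g=4 f=7, (2,0) g=4 f=9, (2,2) g=4 f=7, (3,0) g=3 f=9, (3,2) g=3 f=7, (4,0) g=2 f=9, (4,2) g=2 f=7, (5,0) g=1 f=9, (5,2) g=1 f=7]; closed=[(2,1), (3,1), (4,1), (5,1)]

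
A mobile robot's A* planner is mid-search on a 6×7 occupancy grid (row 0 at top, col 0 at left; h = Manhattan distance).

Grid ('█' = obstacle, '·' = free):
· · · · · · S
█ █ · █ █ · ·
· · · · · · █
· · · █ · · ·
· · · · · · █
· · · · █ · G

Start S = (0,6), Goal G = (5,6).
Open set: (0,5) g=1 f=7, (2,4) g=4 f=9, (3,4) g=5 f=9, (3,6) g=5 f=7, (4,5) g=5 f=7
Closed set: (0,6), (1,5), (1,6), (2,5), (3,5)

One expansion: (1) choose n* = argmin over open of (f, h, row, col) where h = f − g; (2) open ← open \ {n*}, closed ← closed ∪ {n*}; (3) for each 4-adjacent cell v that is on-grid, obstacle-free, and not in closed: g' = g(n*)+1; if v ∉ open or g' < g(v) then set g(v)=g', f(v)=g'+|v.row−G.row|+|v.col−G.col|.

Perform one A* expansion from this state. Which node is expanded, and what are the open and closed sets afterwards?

expanded=(3,6); open=[(0,5) g=1 f=7, (2,4) g=4 f=9, (3,4) g=5 f=9, (4,5) g=5 f=7]; closed=[(0,6), (1,5), (1,6), (2,5), (3,5), (3,6)]

step 1: expand (3,6) (f=7, h=2) → closed; open now [(0,5) g=1 f=7, (2,4) g=4 f=9, (3,4) g=5 f=9, (4,5) g=5 f=7]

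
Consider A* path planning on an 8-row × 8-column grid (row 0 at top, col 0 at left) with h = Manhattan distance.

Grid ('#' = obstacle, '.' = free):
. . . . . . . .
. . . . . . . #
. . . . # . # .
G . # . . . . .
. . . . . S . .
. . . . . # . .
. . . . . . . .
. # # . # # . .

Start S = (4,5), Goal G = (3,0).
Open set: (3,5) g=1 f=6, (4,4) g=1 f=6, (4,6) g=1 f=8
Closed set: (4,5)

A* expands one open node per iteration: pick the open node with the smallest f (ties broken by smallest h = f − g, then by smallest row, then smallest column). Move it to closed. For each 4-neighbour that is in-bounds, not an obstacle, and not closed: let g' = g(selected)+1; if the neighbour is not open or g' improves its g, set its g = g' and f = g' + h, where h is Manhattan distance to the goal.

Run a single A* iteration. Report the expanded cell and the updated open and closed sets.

step 1: expand (3,5) (f=6, h=5) → closed; open now [(2,5) g=2 f=8, (3,4) g=2 f=6, (3,6) g=2 f=8, (4,4) g=1 f=6, (4,6) g=1 f=8]

expanded=(3,5); open=[(2,5) g=2 f=8, (3,4) g=2 f=6, (3,6) g=2 f=8, (4,4) g=1 f=6, (4,6) g=1 f=8]; closed=[(3,5), (4,5)]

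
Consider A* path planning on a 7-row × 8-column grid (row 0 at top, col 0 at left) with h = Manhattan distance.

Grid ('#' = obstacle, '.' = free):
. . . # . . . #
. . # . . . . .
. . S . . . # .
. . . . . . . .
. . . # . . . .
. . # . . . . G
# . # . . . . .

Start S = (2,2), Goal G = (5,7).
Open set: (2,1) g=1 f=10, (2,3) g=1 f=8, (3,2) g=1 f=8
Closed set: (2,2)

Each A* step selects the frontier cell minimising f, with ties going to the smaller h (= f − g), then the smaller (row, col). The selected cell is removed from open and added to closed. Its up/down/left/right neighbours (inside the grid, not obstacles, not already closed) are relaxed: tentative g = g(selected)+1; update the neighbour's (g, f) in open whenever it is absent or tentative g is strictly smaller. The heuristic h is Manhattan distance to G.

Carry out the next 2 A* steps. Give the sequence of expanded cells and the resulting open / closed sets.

step 1: expand (2,3) (f=8, h=7) → closed; open now [(1,3) g=2 f=10, (2,1) g=1 f=10, (2,4) g=2 f=8, (3,2) g=1 f=8, (3,3) g=2 f=8]
step 2: expand (2,4) (f=8, h=6) → closed; open now [(1,3) g=2 f=10, (1,4) g=3 f=10, (2,1) g=1 f=10, (2,5) g=3 f=8, (3,2) g=1 f=8, (3,3) g=2 f=8, (3,4) g=3 f=8]

order=[(2,3) → (2,4)]; open=[(1,3) g=2 f=10, (1,4) g=3 f=10, (2,1) g=1 f=10, (2,5) g=3 f=8, (3,2) g=1 f=8, (3,3) g=2 f=8, (3,4) g=3 f=8]; closed=[(2,2), (2,3), (2,4)]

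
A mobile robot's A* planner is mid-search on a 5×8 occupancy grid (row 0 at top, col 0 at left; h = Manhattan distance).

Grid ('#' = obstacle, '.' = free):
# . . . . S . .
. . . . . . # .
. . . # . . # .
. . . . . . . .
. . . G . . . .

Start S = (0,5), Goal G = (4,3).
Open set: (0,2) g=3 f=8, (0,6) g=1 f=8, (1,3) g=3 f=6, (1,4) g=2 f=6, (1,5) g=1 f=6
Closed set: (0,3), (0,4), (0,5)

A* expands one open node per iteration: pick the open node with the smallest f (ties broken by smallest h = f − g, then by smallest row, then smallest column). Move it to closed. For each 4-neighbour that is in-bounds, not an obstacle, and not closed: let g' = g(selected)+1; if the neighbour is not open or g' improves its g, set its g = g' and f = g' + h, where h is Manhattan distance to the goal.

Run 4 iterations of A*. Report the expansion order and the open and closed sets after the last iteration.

step 1: expand (1,3) (f=6, h=3) → closed; open now [(0,2) g=3 f=8, (0,6) g=1 f=8, (1,2) g=4 f=8, (1,4) g=2 f=6, (1,5) g=1 f=6]
step 2: expand (1,4) (f=6, h=4) → closed; open now [(0,2) g=3 f=8, (0,6) g=1 f=8, (1,2) g=4 f=8, (1,5) g=1 f=6, (2,4) g=3 f=6]
step 3: expand (2,4) (f=6, h=3) → closed; open now [(0,2) g=3 f=8, (0,6) g=1 f=8, (1,2) g=4 f=8, (1,5) g=1 f=6, (2,5) g=4 f=8, (3,4) g=4 f=6]
step 4: expand (3,4) (f=6, h=2) → closed; open now [(0,2) g=3 f=8, (0,6) g=1 f=8, (1,2) g=4 f=8, (1,5) g=1 f=6, (2,5) g=4 f=8, (3,3) g=5 f=6, (3,5) g=5 f=8, (4,4) g=5 f=6]

order=[(1,3) → (1,4) → (2,4) → (3,4)]; open=[(0,2) g=3 f=8, (0,6) g=1 f=8, (1,2) g=4 f=8, (1,5) g=1 f=6, (2,5) g=4 f=8, (3,3) g=5 f=6, (3,5) g=5 f=8, (4,4) g=5 f=6]; closed=[(0,3), (0,4), (0,5), (1,3), (1,4), (2,4), (3,4)]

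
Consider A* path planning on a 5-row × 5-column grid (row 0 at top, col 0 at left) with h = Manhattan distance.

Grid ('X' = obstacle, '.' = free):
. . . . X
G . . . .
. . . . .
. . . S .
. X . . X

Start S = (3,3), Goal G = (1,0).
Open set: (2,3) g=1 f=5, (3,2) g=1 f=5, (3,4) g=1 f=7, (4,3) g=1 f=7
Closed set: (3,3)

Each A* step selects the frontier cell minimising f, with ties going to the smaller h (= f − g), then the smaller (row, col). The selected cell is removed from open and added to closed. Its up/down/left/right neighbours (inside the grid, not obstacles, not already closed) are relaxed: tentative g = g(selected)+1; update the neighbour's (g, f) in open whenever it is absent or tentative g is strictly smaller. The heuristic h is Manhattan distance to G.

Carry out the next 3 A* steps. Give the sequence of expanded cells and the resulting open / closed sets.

step 1: expand (2,3) (f=5, h=4) → closed; open now [(1,3) g=2 f=5, (2,2) g=2 f=5, (2,4) g=2 f=7, (3,2) g=1 f=5, (3,4) g=1 f=7, (4,3) g=1 f=7]
step 2: expand (1,3) (f=5, h=3) → closed; open now [(0,3) g=3 f=7, (1,2) g=3 f=5, (1,4) g=3 f=7, (2,2) g=2 f=5, (2,4) g=2 f=7, (3,2) g=1 f=5, (3,4) g=1 f=7, (4,3) g=1 f=7]
step 3: expand (1,2) (f=5, h=2) → closed; open now [(0,2) g=4 f=7, (0,3) g=3 f=7, (1,1) g=4 f=5, (1,4) g=3 f=7, (2,2) g=2 f=5, (2,4) g=2 f=7, (3,2) g=1 f=5, (3,4) g=1 f=7, (4,3) g=1 f=7]

order=[(2,3) → (1,3) → (1,2)]; open=[(0,2) g=4 f=7, (0,3) g=3 f=7, (1,1) g=4 f=5, (1,4) g=3 f=7, (2,2) g=2 f=5, (2,4) g=2 f=7, (3,2) g=1 f=5, (3,4) g=1 f=7, (4,3) g=1 f=7]; closed=[(1,2), (1,3), (2,3), (3,3)]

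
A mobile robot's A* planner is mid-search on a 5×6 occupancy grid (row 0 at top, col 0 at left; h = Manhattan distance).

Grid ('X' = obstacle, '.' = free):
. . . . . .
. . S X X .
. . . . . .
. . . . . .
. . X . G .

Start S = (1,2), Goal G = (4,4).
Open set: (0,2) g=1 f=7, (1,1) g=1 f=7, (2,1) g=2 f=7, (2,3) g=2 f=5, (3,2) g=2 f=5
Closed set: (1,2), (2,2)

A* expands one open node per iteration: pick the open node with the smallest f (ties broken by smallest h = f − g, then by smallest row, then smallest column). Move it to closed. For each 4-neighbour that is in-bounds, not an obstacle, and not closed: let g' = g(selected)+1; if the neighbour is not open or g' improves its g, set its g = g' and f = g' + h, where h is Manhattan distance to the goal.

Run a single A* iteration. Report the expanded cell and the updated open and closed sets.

expanded=(2,3); open=[(0,2) g=1 f=7, (1,1) g=1 f=7, (2,1) g=2 f=7, (2,4) g=3 f=5, (3,2) g=2 f=5, (3,3) g=3 f=5]; closed=[(1,2), (2,2), (2,3)]

step 1: expand (2,3) (f=5, h=3) → closed; open now [(0,2) g=1 f=7, (1,1) g=1 f=7, (2,1) g=2 f=7, (2,4) g=3 f=5, (3,2) g=2 f=5, (3,3) g=3 f=5]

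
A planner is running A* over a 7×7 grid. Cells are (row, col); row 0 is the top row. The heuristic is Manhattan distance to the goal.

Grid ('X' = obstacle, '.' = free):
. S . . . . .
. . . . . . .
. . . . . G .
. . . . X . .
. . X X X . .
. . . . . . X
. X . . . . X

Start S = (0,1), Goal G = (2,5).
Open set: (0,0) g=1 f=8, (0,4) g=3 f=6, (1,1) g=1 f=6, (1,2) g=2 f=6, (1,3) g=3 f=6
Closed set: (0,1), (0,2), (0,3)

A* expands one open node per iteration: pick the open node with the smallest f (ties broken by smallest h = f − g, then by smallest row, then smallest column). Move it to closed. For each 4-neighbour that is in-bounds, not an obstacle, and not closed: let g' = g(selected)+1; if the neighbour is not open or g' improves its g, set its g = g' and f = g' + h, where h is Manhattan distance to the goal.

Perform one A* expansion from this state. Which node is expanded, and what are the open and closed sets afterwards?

step 1: expand (0,4) (f=6, h=3) → closed; open now [(0,0) g=1 f=8, (0,5) g=4 f=6, (1,1) g=1 f=6, (1,2) g=2 f=6, (1,3) g=3 f=6, (1,4) g=4 f=6]

expanded=(0,4); open=[(0,0) g=1 f=8, (0,5) g=4 f=6, (1,1) g=1 f=6, (1,2) g=2 f=6, (1,3) g=3 f=6, (1,4) g=4 f=6]; closed=[(0,1), (0,2), (0,3), (0,4)]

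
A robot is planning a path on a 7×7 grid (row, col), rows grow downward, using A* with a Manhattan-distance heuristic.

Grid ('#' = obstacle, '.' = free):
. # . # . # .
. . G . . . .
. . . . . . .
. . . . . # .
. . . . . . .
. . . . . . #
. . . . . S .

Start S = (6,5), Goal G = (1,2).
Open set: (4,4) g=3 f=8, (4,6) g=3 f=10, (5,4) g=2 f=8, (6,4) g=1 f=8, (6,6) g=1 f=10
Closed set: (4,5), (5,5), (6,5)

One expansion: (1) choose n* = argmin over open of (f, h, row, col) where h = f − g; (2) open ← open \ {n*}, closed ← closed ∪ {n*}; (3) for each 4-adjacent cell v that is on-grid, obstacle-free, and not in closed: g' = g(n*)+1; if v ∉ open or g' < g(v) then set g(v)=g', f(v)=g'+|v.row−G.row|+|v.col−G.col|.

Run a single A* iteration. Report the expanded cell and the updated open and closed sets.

step 1: expand (4,4) (f=8, h=5) → closed; open now [(3,4) g=4 f=8, (4,3) g=4 f=8, (4,6) g=3 f=10, (5,4) g=2 f=8, (6,4) g=1 f=8, (6,6) g=1 f=10]

expanded=(4,4); open=[(3,4) g=4 f=8, (4,3) g=4 f=8, (4,6) g=3 f=10, (5,4) g=2 f=8, (6,4) g=1 f=8, (6,6) g=1 f=10]; closed=[(4,4), (4,5), (5,5), (6,5)]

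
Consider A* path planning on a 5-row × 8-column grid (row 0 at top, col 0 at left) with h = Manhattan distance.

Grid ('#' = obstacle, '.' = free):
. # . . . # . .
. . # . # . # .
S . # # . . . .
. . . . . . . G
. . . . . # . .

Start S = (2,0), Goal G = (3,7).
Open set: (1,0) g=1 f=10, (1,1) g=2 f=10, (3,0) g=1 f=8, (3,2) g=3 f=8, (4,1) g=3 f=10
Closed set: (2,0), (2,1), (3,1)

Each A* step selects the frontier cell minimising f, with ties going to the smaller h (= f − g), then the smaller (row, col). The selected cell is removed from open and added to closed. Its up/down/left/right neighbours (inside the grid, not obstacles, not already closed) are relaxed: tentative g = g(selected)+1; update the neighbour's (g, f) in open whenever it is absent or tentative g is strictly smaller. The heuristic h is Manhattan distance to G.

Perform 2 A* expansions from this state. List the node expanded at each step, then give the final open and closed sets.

order=[(3,2) → (3,3)]; open=[(1,0) g=1 f=10, (1,1) g=2 f=10, (3,0) g=1 f=8, (3,4) g=5 f=8, (4,1) g=3 f=10, (4,2) g=4 f=10, (4,3) g=5 f=10]; closed=[(2,0), (2,1), (3,1), (3,2), (3,3)]

step 1: expand (3,2) (f=8, h=5) → closed; open now [(1,0) g=1 f=10, (1,1) g=2 f=10, (3,0) g=1 f=8, (3,3) g=4 f=8, (4,1) g=3 f=10, (4,2) g=4 f=10]
step 2: expand (3,3) (f=8, h=4) → closed; open now [(1,0) g=1 f=10, (1,1) g=2 f=10, (3,0) g=1 f=8, (3,4) g=5 f=8, (4,1) g=3 f=10, (4,2) g=4 f=10, (4,3) g=5 f=10]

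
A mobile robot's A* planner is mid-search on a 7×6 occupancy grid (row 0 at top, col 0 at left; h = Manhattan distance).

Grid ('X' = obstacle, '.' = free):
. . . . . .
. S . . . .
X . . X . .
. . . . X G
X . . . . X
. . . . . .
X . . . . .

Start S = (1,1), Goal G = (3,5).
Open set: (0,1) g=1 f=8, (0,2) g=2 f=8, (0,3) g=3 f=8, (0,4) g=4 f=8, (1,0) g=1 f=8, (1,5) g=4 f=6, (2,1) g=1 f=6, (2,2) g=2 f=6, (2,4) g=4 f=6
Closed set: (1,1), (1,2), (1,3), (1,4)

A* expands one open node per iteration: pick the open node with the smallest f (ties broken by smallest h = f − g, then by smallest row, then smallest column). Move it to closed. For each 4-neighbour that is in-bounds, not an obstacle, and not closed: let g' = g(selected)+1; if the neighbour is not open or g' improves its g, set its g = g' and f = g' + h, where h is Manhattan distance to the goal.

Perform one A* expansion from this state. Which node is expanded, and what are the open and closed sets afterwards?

expanded=(1,5); open=[(0,1) g=1 f=8, (0,2) g=2 f=8, (0,3) g=3 f=8, (0,4) g=4 f=8, (0,5) g=5 f=8, (1,0) g=1 f=8, (2,1) g=1 f=6, (2,2) g=2 f=6, (2,4) g=4 f=6, (2,5) g=5 f=6]; closed=[(1,1), (1,2), (1,3), (1,4), (1,5)]

step 1: expand (1,5) (f=6, h=2) → closed; open now [(0,1) g=1 f=8, (0,2) g=2 f=8, (0,3) g=3 f=8, (0,4) g=4 f=8, (0,5) g=5 f=8, (1,0) g=1 f=8, (2,1) g=1 f=6, (2,2) g=2 f=6, (2,4) g=4 f=6, (2,5) g=5 f=6]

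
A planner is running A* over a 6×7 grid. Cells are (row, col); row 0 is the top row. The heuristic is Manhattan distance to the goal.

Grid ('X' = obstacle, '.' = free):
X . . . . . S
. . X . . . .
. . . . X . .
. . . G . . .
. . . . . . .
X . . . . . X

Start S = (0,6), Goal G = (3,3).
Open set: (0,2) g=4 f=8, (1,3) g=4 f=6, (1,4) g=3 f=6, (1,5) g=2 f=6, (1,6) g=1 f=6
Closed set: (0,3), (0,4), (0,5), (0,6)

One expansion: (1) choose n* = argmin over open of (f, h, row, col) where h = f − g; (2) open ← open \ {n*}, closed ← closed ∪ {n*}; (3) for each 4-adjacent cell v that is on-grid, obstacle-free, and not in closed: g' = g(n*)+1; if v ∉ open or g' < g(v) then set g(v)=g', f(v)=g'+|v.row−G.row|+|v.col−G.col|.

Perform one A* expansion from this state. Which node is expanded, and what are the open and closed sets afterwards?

step 1: expand (1,3) (f=6, h=2) → closed; open now [(0,2) g=4 f=8, (1,4) g=3 f=6, (1,5) g=2 f=6, (1,6) g=1 f=6, (2,3) g=5 f=6]

expanded=(1,3); open=[(0,2) g=4 f=8, (1,4) g=3 f=6, (1,5) g=2 f=6, (1,6) g=1 f=6, (2,3) g=5 f=6]; closed=[(0,3), (0,4), (0,5), (0,6), (1,3)]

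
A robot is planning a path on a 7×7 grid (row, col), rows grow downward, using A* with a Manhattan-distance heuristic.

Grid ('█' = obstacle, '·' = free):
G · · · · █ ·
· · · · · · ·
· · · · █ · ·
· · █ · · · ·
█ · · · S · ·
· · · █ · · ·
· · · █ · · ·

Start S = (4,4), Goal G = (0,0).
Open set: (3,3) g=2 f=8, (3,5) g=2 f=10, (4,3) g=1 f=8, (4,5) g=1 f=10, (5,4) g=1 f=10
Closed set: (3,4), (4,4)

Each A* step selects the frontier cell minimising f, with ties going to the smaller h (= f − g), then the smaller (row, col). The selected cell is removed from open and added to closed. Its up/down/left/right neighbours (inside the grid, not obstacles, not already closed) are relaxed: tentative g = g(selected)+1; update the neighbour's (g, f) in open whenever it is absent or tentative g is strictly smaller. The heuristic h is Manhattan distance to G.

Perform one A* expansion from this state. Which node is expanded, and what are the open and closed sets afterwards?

step 1: expand (3,3) (f=8, h=6) → closed; open now [(2,3) g=3 f=8, (3,5) g=2 f=10, (4,3) g=1 f=8, (4,5) g=1 f=10, (5,4) g=1 f=10]

expanded=(3,3); open=[(2,3) g=3 f=8, (3,5) g=2 f=10, (4,3) g=1 f=8, (4,5) g=1 f=10, (5,4) g=1 f=10]; closed=[(3,3), (3,4), (4,4)]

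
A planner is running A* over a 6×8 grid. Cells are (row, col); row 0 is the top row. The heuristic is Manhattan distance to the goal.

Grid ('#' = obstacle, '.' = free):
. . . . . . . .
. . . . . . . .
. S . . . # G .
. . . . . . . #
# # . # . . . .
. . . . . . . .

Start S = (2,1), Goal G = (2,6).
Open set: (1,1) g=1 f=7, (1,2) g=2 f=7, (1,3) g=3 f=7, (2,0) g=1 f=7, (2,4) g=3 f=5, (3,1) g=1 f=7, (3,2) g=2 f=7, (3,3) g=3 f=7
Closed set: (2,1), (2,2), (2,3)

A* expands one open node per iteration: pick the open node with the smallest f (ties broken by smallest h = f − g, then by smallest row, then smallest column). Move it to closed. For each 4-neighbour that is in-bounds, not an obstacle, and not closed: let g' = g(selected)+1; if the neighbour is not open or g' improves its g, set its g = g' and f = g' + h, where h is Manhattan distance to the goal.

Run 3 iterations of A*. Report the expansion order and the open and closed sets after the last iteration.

step 1: expand (2,4) (f=5, h=2) → closed; open now [(1,1) g=1 f=7, (1,2) g=2 f=7, (1,3) g=3 f=7, (1,4) g=4 f=7, (2,0) g=1 f=7, (3,1) g=1 f=7, (3,2) g=2 f=7, (3,3) g=3 f=7, (3,4) g=4 f=7]
step 2: expand (1,4) (f=7, h=3) → closed; open now [(0,4) g=5 f=9, (1,1) g=1 f=7, (1,2) g=2 f=7, (1,3) g=3 f=7, (1,5) g=5 f=7, (2,0) g=1 f=7, (3,1) g=1 f=7, (3,2) g=2 f=7, (3,3) g=3 f=7, (3,4) g=4 f=7]
step 3: expand (1,5) (f=7, h=2) → closed; open now [(0,4) g=5 f=9, (0,5) g=6 f=9, (1,1) g=1 f=7, (1,2) g=2 f=7, (1,3) g=3 f=7, (1,6) g=6 f=7, (2,0) g=1 f=7, (3,1) g=1 f=7, (3,2) g=2 f=7, (3,3) g=3 f=7, (3,4) g=4 f=7]

order=[(2,4) → (1,4) → (1,5)]; open=[(0,4) g=5 f=9, (0,5) g=6 f=9, (1,1) g=1 f=7, (1,2) g=2 f=7, (1,3) g=3 f=7, (1,6) g=6 f=7, (2,0) g=1 f=7, (3,1) g=1 f=7, (3,2) g=2 f=7, (3,3) g=3 f=7, (3,4) g=4 f=7]; closed=[(1,4), (1,5), (2,1), (2,2), (2,3), (2,4)]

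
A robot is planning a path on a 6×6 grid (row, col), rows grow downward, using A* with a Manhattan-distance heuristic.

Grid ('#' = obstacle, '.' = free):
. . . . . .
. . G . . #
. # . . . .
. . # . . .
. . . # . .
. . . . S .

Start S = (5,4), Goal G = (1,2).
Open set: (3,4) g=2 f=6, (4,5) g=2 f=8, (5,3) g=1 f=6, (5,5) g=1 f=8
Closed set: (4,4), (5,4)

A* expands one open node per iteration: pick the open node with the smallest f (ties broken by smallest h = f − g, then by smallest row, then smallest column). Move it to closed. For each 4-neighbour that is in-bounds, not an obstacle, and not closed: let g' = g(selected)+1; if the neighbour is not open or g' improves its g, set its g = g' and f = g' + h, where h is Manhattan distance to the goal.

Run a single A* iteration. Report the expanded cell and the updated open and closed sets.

step 1: expand (3,4) (f=6, h=4) → closed; open now [(2,4) g=3 f=6, (3,3) g=3 f=6, (3,5) g=3 f=8, (4,5) g=2 f=8, (5,3) g=1 f=6, (5,5) g=1 f=8]

expanded=(3,4); open=[(2,4) g=3 f=6, (3,3) g=3 f=6, (3,5) g=3 f=8, (4,5) g=2 f=8, (5,3) g=1 f=6, (5,5) g=1 f=8]; closed=[(3,4), (4,4), (5,4)]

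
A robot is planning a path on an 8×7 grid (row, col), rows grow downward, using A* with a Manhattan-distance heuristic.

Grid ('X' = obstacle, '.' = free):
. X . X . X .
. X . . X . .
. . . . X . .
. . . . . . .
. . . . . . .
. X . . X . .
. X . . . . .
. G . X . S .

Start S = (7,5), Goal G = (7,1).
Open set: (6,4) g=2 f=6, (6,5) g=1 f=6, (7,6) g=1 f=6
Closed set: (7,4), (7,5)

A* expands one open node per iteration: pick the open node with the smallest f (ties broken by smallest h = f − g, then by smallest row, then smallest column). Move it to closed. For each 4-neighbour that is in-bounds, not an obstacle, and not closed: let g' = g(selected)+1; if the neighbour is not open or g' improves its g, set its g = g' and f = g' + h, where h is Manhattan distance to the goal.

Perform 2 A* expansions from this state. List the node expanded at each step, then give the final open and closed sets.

step 1: expand (6,4) (f=6, h=4) → closed; open now [(6,3) g=3 f=6, (6,5) g=1 f=6, (7,6) g=1 f=6]
step 2: expand (6,3) (f=6, h=3) → closed; open now [(5,3) g=4 f=8, (6,2) g=4 f=6, (6,5) g=1 f=6, (7,6) g=1 f=6]

order=[(6,4) → (6,3)]; open=[(5,3) g=4 f=8, (6,2) g=4 f=6, (6,5) g=1 f=6, (7,6) g=1 f=6]; closed=[(6,3), (6,4), (7,4), (7,5)]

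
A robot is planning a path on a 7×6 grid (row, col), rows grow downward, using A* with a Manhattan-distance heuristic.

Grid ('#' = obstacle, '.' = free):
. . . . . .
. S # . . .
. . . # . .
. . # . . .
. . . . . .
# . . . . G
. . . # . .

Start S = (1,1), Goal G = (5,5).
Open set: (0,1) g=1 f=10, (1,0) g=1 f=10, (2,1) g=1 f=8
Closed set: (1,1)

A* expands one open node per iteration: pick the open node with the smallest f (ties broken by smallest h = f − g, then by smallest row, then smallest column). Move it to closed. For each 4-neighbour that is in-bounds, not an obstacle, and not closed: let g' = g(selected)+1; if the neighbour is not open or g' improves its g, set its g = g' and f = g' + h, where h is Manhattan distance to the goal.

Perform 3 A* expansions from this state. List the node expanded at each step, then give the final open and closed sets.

order=[(2,1) → (2,2) → (3,1)]; open=[(0,1) g=1 f=10, (1,0) g=1 f=10, (2,0) g=2 f=10, (3,0) g=3 f=10, (4,1) g=3 f=8]; closed=[(1,1), (2,1), (2,2), (3,1)]

step 1: expand (2,1) (f=8, h=7) → closed; open now [(0,1) g=1 f=10, (1,0) g=1 f=10, (2,0) g=2 f=10, (2,2) g=2 f=8, (3,1) g=2 f=8]
step 2: expand (2,2) (f=8, h=6) → closed; open now [(0,1) g=1 f=10, (1,0) g=1 f=10, (2,0) g=2 f=10, (3,1) g=2 f=8]
step 3: expand (3,1) (f=8, h=6) → closed; open now [(0,1) g=1 f=10, (1,0) g=1 f=10, (2,0) g=2 f=10, (3,0) g=3 f=10, (4,1) g=3 f=8]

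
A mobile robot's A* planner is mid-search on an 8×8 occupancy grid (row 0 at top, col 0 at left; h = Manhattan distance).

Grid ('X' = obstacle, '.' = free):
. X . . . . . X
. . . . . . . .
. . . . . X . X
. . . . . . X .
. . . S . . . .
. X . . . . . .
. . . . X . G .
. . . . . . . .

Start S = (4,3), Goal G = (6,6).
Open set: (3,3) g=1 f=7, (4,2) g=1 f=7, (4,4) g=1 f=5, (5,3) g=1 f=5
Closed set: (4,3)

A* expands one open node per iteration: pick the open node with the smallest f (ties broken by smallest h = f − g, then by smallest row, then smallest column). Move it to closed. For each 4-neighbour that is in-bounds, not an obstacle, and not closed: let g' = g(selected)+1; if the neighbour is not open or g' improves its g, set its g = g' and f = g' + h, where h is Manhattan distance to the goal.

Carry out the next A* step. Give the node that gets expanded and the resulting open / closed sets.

step 1: expand (4,4) (f=5, h=4) → closed; open now [(3,3) g=1 f=7, (3,4) g=2 f=7, (4,2) g=1 f=7, (4,5) g=2 f=5, (5,3) g=1 f=5, (5,4) g=2 f=5]

expanded=(4,4); open=[(3,3) g=1 f=7, (3,4) g=2 f=7, (4,2) g=1 f=7, (4,5) g=2 f=5, (5,3) g=1 f=5, (5,4) g=2 f=5]; closed=[(4,3), (4,4)]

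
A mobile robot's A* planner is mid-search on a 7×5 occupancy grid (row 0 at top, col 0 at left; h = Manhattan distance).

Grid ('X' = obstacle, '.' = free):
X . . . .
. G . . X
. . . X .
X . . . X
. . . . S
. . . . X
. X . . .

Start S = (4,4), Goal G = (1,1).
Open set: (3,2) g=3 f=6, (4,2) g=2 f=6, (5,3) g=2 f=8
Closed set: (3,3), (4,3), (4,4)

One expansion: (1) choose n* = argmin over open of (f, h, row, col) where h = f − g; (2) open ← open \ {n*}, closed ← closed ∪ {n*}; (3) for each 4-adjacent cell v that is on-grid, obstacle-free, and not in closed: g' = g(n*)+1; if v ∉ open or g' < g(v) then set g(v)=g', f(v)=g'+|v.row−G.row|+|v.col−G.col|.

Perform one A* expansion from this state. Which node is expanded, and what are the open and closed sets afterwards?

expanded=(3,2); open=[(2,2) g=4 f=6, (3,1) g=4 f=6, (4,2) g=2 f=6, (5,3) g=2 f=8]; closed=[(3,2), (3,3), (4,3), (4,4)]

step 1: expand (3,2) (f=6, h=3) → closed; open now [(2,2) g=4 f=6, (3,1) g=4 f=6, (4,2) g=2 f=6, (5,3) g=2 f=8]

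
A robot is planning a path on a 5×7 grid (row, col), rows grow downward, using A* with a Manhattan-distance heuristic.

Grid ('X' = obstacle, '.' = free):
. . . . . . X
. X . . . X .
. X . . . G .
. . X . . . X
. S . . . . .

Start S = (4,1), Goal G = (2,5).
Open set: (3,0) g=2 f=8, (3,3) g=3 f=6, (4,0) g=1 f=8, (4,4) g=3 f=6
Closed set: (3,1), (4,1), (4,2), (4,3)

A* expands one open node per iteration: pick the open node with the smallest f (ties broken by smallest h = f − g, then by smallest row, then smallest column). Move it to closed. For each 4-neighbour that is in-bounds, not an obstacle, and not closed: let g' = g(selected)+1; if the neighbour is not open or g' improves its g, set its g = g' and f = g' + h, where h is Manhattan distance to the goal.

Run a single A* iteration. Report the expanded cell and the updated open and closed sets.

step 1: expand (3,3) (f=6, h=3) → closed; open now [(2,3) g=4 f=6, (3,0) g=2 f=8, (3,4) g=4 f=6, (4,0) g=1 f=8, (4,4) g=3 f=6]

expanded=(3,3); open=[(2,3) g=4 f=6, (3,0) g=2 f=8, (3,4) g=4 f=6, (4,0) g=1 f=8, (4,4) g=3 f=6]; closed=[(3,1), (3,3), (4,1), (4,2), (4,3)]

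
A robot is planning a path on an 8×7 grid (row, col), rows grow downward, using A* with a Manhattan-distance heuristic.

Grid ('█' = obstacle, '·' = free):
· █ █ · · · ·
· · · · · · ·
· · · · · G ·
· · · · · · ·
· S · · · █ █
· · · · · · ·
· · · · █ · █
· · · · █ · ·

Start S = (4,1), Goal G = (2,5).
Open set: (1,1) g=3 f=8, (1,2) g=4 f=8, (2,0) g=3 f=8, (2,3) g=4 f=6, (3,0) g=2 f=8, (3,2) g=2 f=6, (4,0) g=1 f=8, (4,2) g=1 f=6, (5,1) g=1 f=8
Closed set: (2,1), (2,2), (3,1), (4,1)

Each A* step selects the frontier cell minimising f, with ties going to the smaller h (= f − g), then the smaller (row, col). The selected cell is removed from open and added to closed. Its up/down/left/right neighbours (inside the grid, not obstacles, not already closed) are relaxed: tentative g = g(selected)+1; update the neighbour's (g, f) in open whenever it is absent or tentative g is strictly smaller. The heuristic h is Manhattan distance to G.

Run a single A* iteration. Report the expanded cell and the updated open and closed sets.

step 1: expand (2,3) (f=6, h=2) → closed; open now [(1,1) g=3 f=8, (1,2) g=4 f=8, (1,3) g=5 f=8, (2,0) g=3 f=8, (2,4) g=5 f=6, (3,0) g=2 f=8, (3,2) g=2 f=6, (3,3) g=5 f=8, (4,0) g=1 f=8, (4,2) g=1 f=6, (5,1) g=1 f=8]

expanded=(2,3); open=[(1,1) g=3 f=8, (1,2) g=4 f=8, (1,3) g=5 f=8, (2,0) g=3 f=8, (2,4) g=5 f=6, (3,0) g=2 f=8, (3,2) g=2 f=6, (3,3) g=5 f=8, (4,0) g=1 f=8, (4,2) g=1 f=6, (5,1) g=1 f=8]; closed=[(2,1), (2,2), (2,3), (3,1), (4,1)]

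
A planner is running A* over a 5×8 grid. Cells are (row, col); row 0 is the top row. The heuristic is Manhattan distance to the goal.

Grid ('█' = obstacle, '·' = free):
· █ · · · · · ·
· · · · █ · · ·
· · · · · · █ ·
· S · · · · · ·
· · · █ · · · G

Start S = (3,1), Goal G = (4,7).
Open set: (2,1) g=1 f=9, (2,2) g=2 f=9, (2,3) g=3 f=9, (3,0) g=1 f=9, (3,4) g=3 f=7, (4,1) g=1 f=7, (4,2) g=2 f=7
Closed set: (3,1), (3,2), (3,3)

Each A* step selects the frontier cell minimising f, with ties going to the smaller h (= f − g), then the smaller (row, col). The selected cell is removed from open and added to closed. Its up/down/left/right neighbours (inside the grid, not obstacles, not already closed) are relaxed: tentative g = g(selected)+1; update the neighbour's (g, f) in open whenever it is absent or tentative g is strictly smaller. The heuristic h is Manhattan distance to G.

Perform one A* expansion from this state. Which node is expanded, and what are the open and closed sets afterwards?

expanded=(3,4); open=[(2,1) g=1 f=9, (2,2) g=2 f=9, (2,3) g=3 f=9, (2,4) g=4 f=9, (3,0) g=1 f=9, (3,5) g=4 f=7, (4,1) g=1 f=7, (4,2) g=2 f=7, (4,4) g=4 f=7]; closed=[(3,1), (3,2), (3,3), (3,4)]

step 1: expand (3,4) (f=7, h=4) → closed; open now [(2,1) g=1 f=9, (2,2) g=2 f=9, (2,3) g=3 f=9, (2,4) g=4 f=9, (3,0) g=1 f=9, (3,5) g=4 f=7, (4,1) g=1 f=7, (4,2) g=2 f=7, (4,4) g=4 f=7]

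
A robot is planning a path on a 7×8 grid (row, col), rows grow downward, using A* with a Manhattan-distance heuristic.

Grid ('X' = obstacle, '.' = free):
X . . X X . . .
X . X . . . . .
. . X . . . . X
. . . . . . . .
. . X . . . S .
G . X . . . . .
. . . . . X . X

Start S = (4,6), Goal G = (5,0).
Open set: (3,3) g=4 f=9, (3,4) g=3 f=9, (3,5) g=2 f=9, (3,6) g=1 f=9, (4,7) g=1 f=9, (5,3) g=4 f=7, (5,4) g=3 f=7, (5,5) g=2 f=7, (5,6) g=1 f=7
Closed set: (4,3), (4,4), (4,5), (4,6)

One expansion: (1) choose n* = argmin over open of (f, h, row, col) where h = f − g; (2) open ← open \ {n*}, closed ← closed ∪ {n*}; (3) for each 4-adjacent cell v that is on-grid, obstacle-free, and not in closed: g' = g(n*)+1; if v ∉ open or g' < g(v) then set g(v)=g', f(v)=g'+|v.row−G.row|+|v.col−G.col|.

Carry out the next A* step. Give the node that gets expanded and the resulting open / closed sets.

expanded=(5,3); open=[(3,3) g=4 f=9, (3,4) g=3 f=9, (3,5) g=2 f=9, (3,6) g=1 f=9, (4,7) g=1 f=9, (5,4) g=3 f=7, (5,5) g=2 f=7, (5,6) g=1 f=7, (6,3) g=5 f=9]; closed=[(4,3), (4,4), (4,5), (4,6), (5,3)]

step 1: expand (5,3) (f=7, h=3) → closed; open now [(3,3) g=4 f=9, (3,4) g=3 f=9, (3,5) g=2 f=9, (3,6) g=1 f=9, (4,7) g=1 f=9, (5,4) g=3 f=7, (5,5) g=2 f=7, (5,6) g=1 f=7, (6,3) g=5 f=9]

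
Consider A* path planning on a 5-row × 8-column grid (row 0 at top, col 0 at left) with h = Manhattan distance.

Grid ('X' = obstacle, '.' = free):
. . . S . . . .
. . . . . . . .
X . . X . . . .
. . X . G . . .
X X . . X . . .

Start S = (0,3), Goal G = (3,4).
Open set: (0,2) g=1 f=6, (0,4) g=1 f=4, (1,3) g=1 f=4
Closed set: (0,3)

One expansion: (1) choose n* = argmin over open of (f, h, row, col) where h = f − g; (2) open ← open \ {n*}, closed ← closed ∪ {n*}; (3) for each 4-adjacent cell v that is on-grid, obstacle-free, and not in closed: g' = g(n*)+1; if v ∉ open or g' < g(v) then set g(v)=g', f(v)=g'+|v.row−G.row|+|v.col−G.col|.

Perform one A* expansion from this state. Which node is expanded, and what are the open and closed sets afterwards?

expanded=(0,4); open=[(0,2) g=1 f=6, (0,5) g=2 f=6, (1,3) g=1 f=4, (1,4) g=2 f=4]; closed=[(0,3), (0,4)]

step 1: expand (0,4) (f=4, h=3) → closed; open now [(0,2) g=1 f=6, (0,5) g=2 f=6, (1,3) g=1 f=4, (1,4) g=2 f=4]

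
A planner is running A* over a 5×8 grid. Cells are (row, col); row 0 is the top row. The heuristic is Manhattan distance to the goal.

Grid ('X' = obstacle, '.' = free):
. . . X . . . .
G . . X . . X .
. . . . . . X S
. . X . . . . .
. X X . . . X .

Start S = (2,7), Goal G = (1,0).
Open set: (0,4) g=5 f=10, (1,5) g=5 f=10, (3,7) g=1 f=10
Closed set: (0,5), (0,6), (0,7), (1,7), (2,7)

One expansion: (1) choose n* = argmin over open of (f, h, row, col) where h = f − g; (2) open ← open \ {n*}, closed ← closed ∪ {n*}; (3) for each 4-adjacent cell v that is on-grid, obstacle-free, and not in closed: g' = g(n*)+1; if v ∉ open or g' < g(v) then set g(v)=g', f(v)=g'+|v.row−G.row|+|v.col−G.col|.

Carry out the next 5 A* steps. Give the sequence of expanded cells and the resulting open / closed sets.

step 1: expand (0,4) (f=10, h=5) → closed; open now [(1,4) g=6 f=10, (1,5) g=5 f=10, (3,7) g=1 f=10]
step 2: expand (1,4) (f=10, h=4) → closed; open now [(1,5) g=5 f=10, (2,4) g=7 f=12, (3,7) g=1 f=10]
step 3: expand (1,5) (f=10, h=5) → closed; open now [(2,4) g=7 f=12, (2,5) g=6 f=12, (3,7) g=1 f=10]
step 4: expand (3,7) (f=10, h=9) → closed; open now [(2,4) g=7 f=12, (2,5) g=6 f=12, (3,6) g=2 f=10, (4,7) g=2 f=12]
step 5: expand (3,6) (f=10, h=8) → closed; open now [(2,4) g=7 f=12, (2,5) g=6 f=12, (3,5) g=3 f=10, (4,7) g=2 f=12]

order=[(0,4) → (1,4) → (1,5) → (3,7) → (3,6)]; open=[(2,4) g=7 f=12, (2,5) g=6 f=12, (3,5) g=3 f=10, (4,7) g=2 f=12]; closed=[(0,4), (0,5), (0,6), (0,7), (1,4), (1,5), (1,7), (2,7), (3,6), (3,7)]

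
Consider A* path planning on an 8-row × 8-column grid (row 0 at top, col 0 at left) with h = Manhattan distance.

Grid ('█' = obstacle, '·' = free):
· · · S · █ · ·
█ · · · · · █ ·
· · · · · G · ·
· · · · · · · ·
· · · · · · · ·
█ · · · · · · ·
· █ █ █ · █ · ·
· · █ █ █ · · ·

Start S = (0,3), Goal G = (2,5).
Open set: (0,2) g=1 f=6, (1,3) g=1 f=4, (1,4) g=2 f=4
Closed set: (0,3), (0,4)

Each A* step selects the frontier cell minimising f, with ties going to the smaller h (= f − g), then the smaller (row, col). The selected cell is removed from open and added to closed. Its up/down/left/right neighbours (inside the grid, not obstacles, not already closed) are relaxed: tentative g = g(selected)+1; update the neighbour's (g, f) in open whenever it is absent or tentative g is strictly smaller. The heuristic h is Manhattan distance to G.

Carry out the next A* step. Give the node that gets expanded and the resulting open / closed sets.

expanded=(1,4); open=[(0,2) g=1 f=6, (1,3) g=1 f=4, (1,5) g=3 f=4, (2,4) g=3 f=4]; closed=[(0,3), (0,4), (1,4)]

step 1: expand (1,4) (f=4, h=2) → closed; open now [(0,2) g=1 f=6, (1,3) g=1 f=4, (1,5) g=3 f=4, (2,4) g=3 f=4]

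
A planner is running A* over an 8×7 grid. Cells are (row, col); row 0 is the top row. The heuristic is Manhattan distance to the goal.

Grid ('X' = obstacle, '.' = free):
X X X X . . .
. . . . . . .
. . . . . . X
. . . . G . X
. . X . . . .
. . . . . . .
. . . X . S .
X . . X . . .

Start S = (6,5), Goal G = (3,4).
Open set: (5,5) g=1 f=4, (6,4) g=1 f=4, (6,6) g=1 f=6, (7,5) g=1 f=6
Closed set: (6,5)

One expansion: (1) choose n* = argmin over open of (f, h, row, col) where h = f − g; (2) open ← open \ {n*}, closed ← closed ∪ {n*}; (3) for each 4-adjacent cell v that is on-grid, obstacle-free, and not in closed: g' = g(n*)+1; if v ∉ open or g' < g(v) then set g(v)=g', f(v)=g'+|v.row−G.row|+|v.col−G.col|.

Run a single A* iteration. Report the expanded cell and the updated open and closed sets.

expanded=(5,5); open=[(4,5) g=2 f=4, (5,4) g=2 f=4, (5,6) g=2 f=6, (6,4) g=1 f=4, (6,6) g=1 f=6, (7,5) g=1 f=6]; closed=[(5,5), (6,5)]

step 1: expand (5,5) (f=4, h=3) → closed; open now [(4,5) g=2 f=4, (5,4) g=2 f=4, (5,6) g=2 f=6, (6,4) g=1 f=4, (6,6) g=1 f=6, (7,5) g=1 f=6]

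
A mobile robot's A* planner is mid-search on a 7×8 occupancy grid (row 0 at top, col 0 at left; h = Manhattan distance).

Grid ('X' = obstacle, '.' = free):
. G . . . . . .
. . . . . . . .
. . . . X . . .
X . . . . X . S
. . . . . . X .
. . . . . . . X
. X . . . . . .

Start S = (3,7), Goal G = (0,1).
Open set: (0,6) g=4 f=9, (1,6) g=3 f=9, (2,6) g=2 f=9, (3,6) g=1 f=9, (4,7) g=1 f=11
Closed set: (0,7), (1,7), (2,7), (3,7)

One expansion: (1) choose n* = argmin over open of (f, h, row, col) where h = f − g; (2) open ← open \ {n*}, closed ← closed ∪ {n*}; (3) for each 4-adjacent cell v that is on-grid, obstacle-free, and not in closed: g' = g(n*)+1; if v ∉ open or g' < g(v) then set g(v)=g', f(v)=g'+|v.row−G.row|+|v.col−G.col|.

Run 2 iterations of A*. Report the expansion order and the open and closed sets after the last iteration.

step 1: expand (0,6) (f=9, h=5) → closed; open now [(0,5) g=5 f=9, (1,6) g=3 f=9, (2,6) g=2 f=9, (3,6) g=1 f=9, (4,7) g=1 f=11]
step 2: expand (0,5) (f=9, h=4) → closed; open now [(0,4) g=6 f=9, (1,5) g=6 f=11, (1,6) g=3 f=9, (2,6) g=2 f=9, (3,6) g=1 f=9, (4,7) g=1 f=11]

order=[(0,6) → (0,5)]; open=[(0,4) g=6 f=9, (1,5) g=6 f=11, (1,6) g=3 f=9, (2,6) g=2 f=9, (3,6) g=1 f=9, (4,7) g=1 f=11]; closed=[(0,5), (0,6), (0,7), (1,7), (2,7), (3,7)]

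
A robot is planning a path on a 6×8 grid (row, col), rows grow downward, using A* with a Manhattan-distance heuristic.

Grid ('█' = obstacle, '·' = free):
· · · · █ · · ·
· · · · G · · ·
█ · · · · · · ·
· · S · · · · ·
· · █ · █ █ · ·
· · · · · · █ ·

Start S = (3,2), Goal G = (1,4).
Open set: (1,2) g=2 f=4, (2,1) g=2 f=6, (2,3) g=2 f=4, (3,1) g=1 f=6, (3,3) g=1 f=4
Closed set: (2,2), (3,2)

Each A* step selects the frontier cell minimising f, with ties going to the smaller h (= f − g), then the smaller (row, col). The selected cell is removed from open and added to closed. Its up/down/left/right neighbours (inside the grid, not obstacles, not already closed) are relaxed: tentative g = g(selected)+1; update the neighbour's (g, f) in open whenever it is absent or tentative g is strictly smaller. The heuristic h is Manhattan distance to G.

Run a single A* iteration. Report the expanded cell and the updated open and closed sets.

expanded=(1,2); open=[(0,2) g=3 f=6, (1,1) g=3 f=6, (1,3) g=3 f=4, (2,1) g=2 f=6, (2,3) g=2 f=4, (3,1) g=1 f=6, (3,3) g=1 f=4]; closed=[(1,2), (2,2), (3,2)]

step 1: expand (1,2) (f=4, h=2) → closed; open now [(0,2) g=3 f=6, (1,1) g=3 f=6, (1,3) g=3 f=4, (2,1) g=2 f=6, (2,3) g=2 f=4, (3,1) g=1 f=6, (3,3) g=1 f=4]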